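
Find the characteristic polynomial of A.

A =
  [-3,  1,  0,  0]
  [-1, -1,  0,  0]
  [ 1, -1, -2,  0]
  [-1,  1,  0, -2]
x^4 + 8*x^3 + 24*x^2 + 32*x + 16

Expanding det(x·I − A) (e.g. by cofactor expansion or by noting that A is similar to its Jordan form J, which has the same characteristic polynomial as A) gives
  χ_A(x) = x^4 + 8*x^3 + 24*x^2 + 32*x + 16
which factors as (x + 2)^4. The eigenvalues (with algebraic multiplicities) are λ = -2 with multiplicity 4.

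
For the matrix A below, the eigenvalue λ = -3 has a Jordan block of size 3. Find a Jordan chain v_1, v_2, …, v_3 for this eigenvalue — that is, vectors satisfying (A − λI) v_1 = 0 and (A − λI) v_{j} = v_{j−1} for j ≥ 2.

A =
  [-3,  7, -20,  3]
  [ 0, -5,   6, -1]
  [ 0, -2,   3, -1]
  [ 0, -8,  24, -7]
A Jordan chain for λ = -3 of length 3:
v_1 = (2, 0, 0, 0)ᵀ
v_2 = (7, -2, -2, -8)ᵀ
v_3 = (0, 1, 0, 0)ᵀ

Let N = A − (-3)·I. We want v_3 with N^3 v_3 = 0 but N^2 v_3 ≠ 0; then v_{j-1} := N · v_j for j = 3, …, 2.

Pick v_3 = (0, 1, 0, 0)ᵀ.
Then v_2 = N · v_3 = (7, -2, -2, -8)ᵀ.
Then v_1 = N · v_2 = (2, 0, 0, 0)ᵀ.

Sanity check: (A − (-3)·I) v_1 = (0, 0, 0, 0)ᵀ = 0. ✓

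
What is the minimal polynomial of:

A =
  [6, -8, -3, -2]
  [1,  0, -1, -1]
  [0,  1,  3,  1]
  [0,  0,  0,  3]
x^3 - 9*x^2 + 27*x - 27

The characteristic polynomial is χ_A(x) = (x - 3)^4, so the eigenvalues are known. The minimal polynomial is
  m_A(x) = Π_λ (x − λ)^{k_λ}
where k_λ is the size of the *largest* Jordan block for λ (equivalently, the smallest k with (A − λI)^k v = 0 for every generalised eigenvector v of λ).

  λ = 3: largest Jordan block has size 3, contributing (x − 3)^3

So m_A(x) = (x - 3)^3 = x^3 - 9*x^2 + 27*x - 27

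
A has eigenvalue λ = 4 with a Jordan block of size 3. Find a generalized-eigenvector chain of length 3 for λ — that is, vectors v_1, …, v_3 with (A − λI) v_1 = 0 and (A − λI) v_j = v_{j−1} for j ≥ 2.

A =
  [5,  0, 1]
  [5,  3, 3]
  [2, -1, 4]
A Jordan chain for λ = 4 of length 3:
v_1 = (3, 6, -3)ᵀ
v_2 = (1, 5, 2)ᵀ
v_3 = (1, 0, 0)ᵀ

Let N = A − (4)·I. We want v_3 with N^3 v_3 = 0 but N^2 v_3 ≠ 0; then v_{j-1} := N · v_j for j = 3, …, 2.

Pick v_3 = (1, 0, 0)ᵀ.
Then v_2 = N · v_3 = (1, 5, 2)ᵀ.
Then v_1 = N · v_2 = (3, 6, -3)ᵀ.

Sanity check: (A − (4)·I) v_1 = (0, 0, 0)ᵀ = 0. ✓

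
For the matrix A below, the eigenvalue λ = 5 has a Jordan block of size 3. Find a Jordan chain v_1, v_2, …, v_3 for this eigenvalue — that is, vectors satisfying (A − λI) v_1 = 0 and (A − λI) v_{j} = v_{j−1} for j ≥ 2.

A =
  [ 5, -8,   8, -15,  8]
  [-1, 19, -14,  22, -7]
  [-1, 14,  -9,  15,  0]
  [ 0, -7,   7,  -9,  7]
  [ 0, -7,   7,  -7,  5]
A Jordan chain for λ = 5 of length 3:
v_1 = (0, 1, 1, 0, 0)ᵀ
v_2 = (-1, -1, -1, 0, 0)ᵀ
v_3 = (0, 1, 0, -1, -1)ᵀ

Let N = A − (5)·I. We want v_3 with N^3 v_3 = 0 but N^2 v_3 ≠ 0; then v_{j-1} := N · v_j for j = 3, …, 2.

Pick v_3 = (0, 1, 0, -1, -1)ᵀ.
Then v_2 = N · v_3 = (-1, -1, -1, 0, 0)ᵀ.
Then v_1 = N · v_2 = (0, 1, 1, 0, 0)ᵀ.

Sanity check: (A − (5)·I) v_1 = (0, 0, 0, 0, 0)ᵀ = 0. ✓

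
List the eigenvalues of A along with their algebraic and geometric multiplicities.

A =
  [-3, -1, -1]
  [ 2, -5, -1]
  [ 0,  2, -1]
λ = -3: alg = 3, geom = 1

Step 1 — factor the characteristic polynomial to read off the algebraic multiplicities:
  χ_A(x) = (x + 3)^3

Step 2 — compute geometric multiplicities via the rank-nullity identity g(λ) = n − rank(A − λI):
  rank(A − (-3)·I) = 2, so dim ker(A − (-3)·I) = n − 2 = 1

Summary:
  λ = -3: algebraic multiplicity = 3, geometric multiplicity = 1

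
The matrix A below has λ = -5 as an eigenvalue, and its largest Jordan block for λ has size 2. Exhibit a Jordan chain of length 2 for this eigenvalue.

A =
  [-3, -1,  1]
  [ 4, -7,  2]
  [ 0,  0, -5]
A Jordan chain for λ = -5 of length 2:
v_1 = (2, 4, 0)ᵀ
v_2 = (1, 0, 0)ᵀ

Let N = A − (-5)·I. We want v_2 with N^2 v_2 = 0 but N^1 v_2 ≠ 0; then v_{j-1} := N · v_j for j = 2, …, 2.

Pick v_2 = (1, 0, 0)ᵀ.
Then v_1 = N · v_2 = (2, 4, 0)ᵀ.

Sanity check: (A − (-5)·I) v_1 = (0, 0, 0)ᵀ = 0. ✓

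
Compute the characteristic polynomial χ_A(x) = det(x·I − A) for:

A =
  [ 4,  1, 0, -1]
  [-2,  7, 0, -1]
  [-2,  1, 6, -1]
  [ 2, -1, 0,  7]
x^4 - 24*x^3 + 216*x^2 - 864*x + 1296

Expanding det(x·I − A) (e.g. by cofactor expansion or by noting that A is similar to its Jordan form J, which has the same characteristic polynomial as A) gives
  χ_A(x) = x^4 - 24*x^3 + 216*x^2 - 864*x + 1296
which factors as (x - 6)^4. The eigenvalues (with algebraic multiplicities) are λ = 6 with multiplicity 4.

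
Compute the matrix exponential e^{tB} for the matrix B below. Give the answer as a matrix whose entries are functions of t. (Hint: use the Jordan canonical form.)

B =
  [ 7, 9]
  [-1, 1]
e^{tB} =
  [3*t*exp(4*t) + exp(4*t), 9*t*exp(4*t)]
  [-t*exp(4*t), -3*t*exp(4*t) + exp(4*t)]

Strategy: write B = P · J · P⁻¹ where J is a Jordan canonical form, so e^{tB} = P · e^{tJ} · P⁻¹, and e^{tJ} can be computed block-by-block.

B has Jordan form
J =
  [4, 1]
  [0, 4]
(up to reordering of blocks).

Per-block formulas:
  For a 2×2 Jordan block J_2(4): exp(t · J_2(4)) = e^(4t)·(I + t·N), where N is the 2×2 nilpotent shift.

After assembling e^{tJ} and conjugating by P, we get:

e^{tB} =
  [3*t*exp(4*t) + exp(4*t), 9*t*exp(4*t)]
  [-t*exp(4*t), -3*t*exp(4*t) + exp(4*t)]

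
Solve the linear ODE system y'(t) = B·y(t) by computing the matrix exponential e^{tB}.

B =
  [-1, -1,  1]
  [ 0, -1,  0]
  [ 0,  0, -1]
e^{tB} =
  [exp(-t), -t*exp(-t), t*exp(-t)]
  [0, exp(-t), 0]
  [0, 0, exp(-t)]

Strategy: write B = P · J · P⁻¹ where J is a Jordan canonical form, so e^{tB} = P · e^{tJ} · P⁻¹, and e^{tJ} can be computed block-by-block.

B has Jordan form
J =
  [-1,  1,  0]
  [ 0, -1,  0]
  [ 0,  0, -1]
(up to reordering of blocks).

Per-block formulas:
  For a 1×1 block at λ = -1: exp(t · [-1]) = [e^(-1t)].
  For a 2×2 Jordan block J_2(-1): exp(t · J_2(-1)) = e^(-1t)·(I + t·N), where N is the 2×2 nilpotent shift.

After assembling e^{tJ} and conjugating by P, we get:

e^{tB} =
  [exp(-t), -t*exp(-t), t*exp(-t)]
  [0, exp(-t), 0]
  [0, 0, exp(-t)]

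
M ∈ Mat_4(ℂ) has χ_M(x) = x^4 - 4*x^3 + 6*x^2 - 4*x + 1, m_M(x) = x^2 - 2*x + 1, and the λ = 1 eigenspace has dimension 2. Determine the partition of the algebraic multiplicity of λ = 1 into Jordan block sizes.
Block sizes for λ = 1: [2, 2]

Step 1 — from the characteristic polynomial, algebraic multiplicity of λ = 1 is 4. From dim ker(M − (1)·I) = 2, there are exactly 2 Jordan blocks for λ = 1.
Step 2 — from the minimal polynomial, the factor (x − 1)^2 tells us the largest block for λ = 1 has size 2.
Step 3 — with total size 4, 2 blocks, and largest block 2, the block sizes (in nonincreasing order) are [2, 2].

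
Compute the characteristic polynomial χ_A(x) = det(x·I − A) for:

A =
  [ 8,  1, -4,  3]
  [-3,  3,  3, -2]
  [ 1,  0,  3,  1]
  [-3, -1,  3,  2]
x^4 - 16*x^3 + 96*x^2 - 256*x + 256

Expanding det(x·I − A) (e.g. by cofactor expansion or by noting that A is similar to its Jordan form J, which has the same characteristic polynomial as A) gives
  χ_A(x) = x^4 - 16*x^3 + 96*x^2 - 256*x + 256
which factors as (x - 4)^4. The eigenvalues (with algebraic multiplicities) are λ = 4 with multiplicity 4.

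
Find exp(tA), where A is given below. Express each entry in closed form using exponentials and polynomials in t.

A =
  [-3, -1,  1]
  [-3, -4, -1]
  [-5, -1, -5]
e^{tA} =
  [-t^2*exp(-4*t)/2 + t*exp(-4*t) + exp(-4*t), -t^2*exp(-4*t) - t*exp(-4*t), t^2*exp(-4*t)/2 + t*exp(-4*t)]
  [t^2*exp(-4*t) - 3*t*exp(-4*t), 2*t^2*exp(-4*t) + exp(-4*t), -t^2*exp(-4*t) - t*exp(-4*t)]
  [3*t^2*exp(-4*t)/2 - 5*t*exp(-4*t), 3*t^2*exp(-4*t) - t*exp(-4*t), -3*t^2*exp(-4*t)/2 - t*exp(-4*t) + exp(-4*t)]

Strategy: write A = P · J · P⁻¹ where J is a Jordan canonical form, so e^{tA} = P · e^{tJ} · P⁻¹, and e^{tJ} can be computed block-by-block.

A has Jordan form
J =
  [-4,  1,  0]
  [ 0, -4,  1]
  [ 0,  0, -4]
(up to reordering of blocks).

Per-block formulas:
  For a 3×3 Jordan block J_3(-4): exp(t · J_3(-4)) = e^(-4t)·(I + t·N + (t^2/2)·N^2), where N is the 3×3 nilpotent shift.

After assembling e^{tJ} and conjugating by P, we get:

e^{tA} =
  [-t^2*exp(-4*t)/2 + t*exp(-4*t) + exp(-4*t), -t^2*exp(-4*t) - t*exp(-4*t), t^2*exp(-4*t)/2 + t*exp(-4*t)]
  [t^2*exp(-4*t) - 3*t*exp(-4*t), 2*t^2*exp(-4*t) + exp(-4*t), -t^2*exp(-4*t) - t*exp(-4*t)]
  [3*t^2*exp(-4*t)/2 - 5*t*exp(-4*t), 3*t^2*exp(-4*t) - t*exp(-4*t), -3*t^2*exp(-4*t)/2 - t*exp(-4*t) + exp(-4*t)]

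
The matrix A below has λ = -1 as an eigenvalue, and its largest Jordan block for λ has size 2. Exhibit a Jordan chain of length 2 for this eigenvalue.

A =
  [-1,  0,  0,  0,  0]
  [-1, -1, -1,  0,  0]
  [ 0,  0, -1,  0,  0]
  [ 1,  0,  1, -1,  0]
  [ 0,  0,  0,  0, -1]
A Jordan chain for λ = -1 of length 2:
v_1 = (0, -1, 0, 1, 0)ᵀ
v_2 = (1, 0, 0, 0, 0)ᵀ

Let N = A − (-1)·I. We want v_2 with N^2 v_2 = 0 but N^1 v_2 ≠ 0; then v_{j-1} := N · v_j for j = 2, …, 2.

Pick v_2 = (1, 0, 0, 0, 0)ᵀ.
Then v_1 = N · v_2 = (0, -1, 0, 1, 0)ᵀ.

Sanity check: (A − (-1)·I) v_1 = (0, 0, 0, 0, 0)ᵀ = 0. ✓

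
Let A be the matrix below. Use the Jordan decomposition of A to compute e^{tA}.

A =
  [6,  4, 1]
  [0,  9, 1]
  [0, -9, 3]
e^{tA} =
  [exp(6*t), 3*t^2*exp(6*t)/2 + 4*t*exp(6*t), t^2*exp(6*t)/2 + t*exp(6*t)]
  [0, 3*t*exp(6*t) + exp(6*t), t*exp(6*t)]
  [0, -9*t*exp(6*t), -3*t*exp(6*t) + exp(6*t)]

Strategy: write A = P · J · P⁻¹ where J is a Jordan canonical form, so e^{tA} = P · e^{tJ} · P⁻¹, and e^{tJ} can be computed block-by-block.

A has Jordan form
J =
  [6, 1, 0]
  [0, 6, 1]
  [0, 0, 6]
(up to reordering of blocks).

Per-block formulas:
  For a 3×3 Jordan block J_3(6): exp(t · J_3(6)) = e^(6t)·(I + t·N + (t^2/2)·N^2), where N is the 3×3 nilpotent shift.

After assembling e^{tJ} and conjugating by P, we get:

e^{tA} =
  [exp(6*t), 3*t^2*exp(6*t)/2 + 4*t*exp(6*t), t^2*exp(6*t)/2 + t*exp(6*t)]
  [0, 3*t*exp(6*t) + exp(6*t), t*exp(6*t)]
  [0, -9*t*exp(6*t), -3*t*exp(6*t) + exp(6*t)]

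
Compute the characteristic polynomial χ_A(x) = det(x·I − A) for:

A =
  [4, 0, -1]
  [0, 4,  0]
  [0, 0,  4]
x^3 - 12*x^2 + 48*x - 64

Expanding det(x·I − A) (e.g. by cofactor expansion or by noting that A is similar to its Jordan form J, which has the same characteristic polynomial as A) gives
  χ_A(x) = x^3 - 12*x^2 + 48*x - 64
which factors as (x - 4)^3. The eigenvalues (with algebraic multiplicities) are λ = 4 with multiplicity 3.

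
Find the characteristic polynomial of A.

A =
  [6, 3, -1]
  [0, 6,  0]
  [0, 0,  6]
x^3 - 18*x^2 + 108*x - 216

Expanding det(x·I − A) (e.g. by cofactor expansion or by noting that A is similar to its Jordan form J, which has the same characteristic polynomial as A) gives
  χ_A(x) = x^3 - 18*x^2 + 108*x - 216
which factors as (x - 6)^3. The eigenvalues (with algebraic multiplicities) are λ = 6 with multiplicity 3.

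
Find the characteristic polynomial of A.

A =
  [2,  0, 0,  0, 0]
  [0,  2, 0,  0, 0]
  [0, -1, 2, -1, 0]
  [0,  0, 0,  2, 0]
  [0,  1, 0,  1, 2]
x^5 - 10*x^4 + 40*x^3 - 80*x^2 + 80*x - 32

Expanding det(x·I − A) (e.g. by cofactor expansion or by noting that A is similar to its Jordan form J, which has the same characteristic polynomial as A) gives
  χ_A(x) = x^5 - 10*x^4 + 40*x^3 - 80*x^2 + 80*x - 32
which factors as (x - 2)^5. The eigenvalues (with algebraic multiplicities) are λ = 2 with multiplicity 5.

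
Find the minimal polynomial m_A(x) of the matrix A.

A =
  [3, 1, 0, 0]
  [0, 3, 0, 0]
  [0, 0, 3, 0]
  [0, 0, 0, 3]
x^2 - 6*x + 9

The characteristic polynomial is χ_A(x) = (x - 3)^4, so the eigenvalues are known. The minimal polynomial is
  m_A(x) = Π_λ (x − λ)^{k_λ}
where k_λ is the size of the *largest* Jordan block for λ (equivalently, the smallest k with (A − λI)^k v = 0 for every generalised eigenvector v of λ).

  λ = 3: largest Jordan block has size 2, contributing (x − 3)^2

So m_A(x) = (x - 3)^2 = x^2 - 6*x + 9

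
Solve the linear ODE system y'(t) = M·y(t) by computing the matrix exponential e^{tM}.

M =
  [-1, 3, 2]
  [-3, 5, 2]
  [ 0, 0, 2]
e^{tM} =
  [-3*t*exp(2*t) + exp(2*t), 3*t*exp(2*t), 2*t*exp(2*t)]
  [-3*t*exp(2*t), 3*t*exp(2*t) + exp(2*t), 2*t*exp(2*t)]
  [0, 0, exp(2*t)]

Strategy: write M = P · J · P⁻¹ where J is a Jordan canonical form, so e^{tM} = P · e^{tJ} · P⁻¹, and e^{tJ} can be computed block-by-block.

M has Jordan form
J =
  [2, 1, 0]
  [0, 2, 0]
  [0, 0, 2]
(up to reordering of blocks).

Per-block formulas:
  For a 1×1 block at λ = 2: exp(t · [2]) = [e^(2t)].
  For a 2×2 Jordan block J_2(2): exp(t · J_2(2)) = e^(2t)·(I + t·N), where N is the 2×2 nilpotent shift.

After assembling e^{tJ} and conjugating by P, we get:

e^{tM} =
  [-3*t*exp(2*t) + exp(2*t), 3*t*exp(2*t), 2*t*exp(2*t)]
  [-3*t*exp(2*t), 3*t*exp(2*t) + exp(2*t), 2*t*exp(2*t)]
  [0, 0, exp(2*t)]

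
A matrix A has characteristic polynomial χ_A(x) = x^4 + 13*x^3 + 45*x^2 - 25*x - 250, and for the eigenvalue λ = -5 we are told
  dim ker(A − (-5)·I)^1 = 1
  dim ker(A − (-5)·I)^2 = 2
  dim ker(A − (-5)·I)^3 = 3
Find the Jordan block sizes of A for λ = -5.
Block sizes for λ = -5: [3]

From the dimensions of kernels of powers, the number of Jordan blocks of size at least j is d_j − d_{j−1} where d_j = dim ker(N^j) (with d_0 = 0). Computing the differences gives [1, 1, 1].
The number of blocks of size exactly k is (#blocks of size ≥ k) − (#blocks of size ≥ k + 1), so the partition is: 1 block(s) of size 3.
In nonincreasing order the block sizes are [3].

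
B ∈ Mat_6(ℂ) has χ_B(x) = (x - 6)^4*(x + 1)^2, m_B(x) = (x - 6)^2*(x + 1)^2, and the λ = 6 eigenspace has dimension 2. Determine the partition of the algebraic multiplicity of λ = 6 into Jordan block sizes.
Block sizes for λ = 6: [2, 2]

Step 1 — from the characteristic polynomial, algebraic multiplicity of λ = 6 is 4. From dim ker(B − (6)·I) = 2, there are exactly 2 Jordan blocks for λ = 6.
Step 2 — from the minimal polynomial, the factor (x − 6)^2 tells us the largest block for λ = 6 has size 2.
Step 3 — with total size 4, 2 blocks, and largest block 2, the block sizes (in nonincreasing order) are [2, 2].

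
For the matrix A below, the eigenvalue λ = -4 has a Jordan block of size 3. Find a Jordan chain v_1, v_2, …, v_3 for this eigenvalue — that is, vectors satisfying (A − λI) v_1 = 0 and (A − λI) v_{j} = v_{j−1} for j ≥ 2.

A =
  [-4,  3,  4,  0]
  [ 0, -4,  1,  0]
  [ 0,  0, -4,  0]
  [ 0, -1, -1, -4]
A Jordan chain for λ = -4 of length 3:
v_1 = (3, 0, 0, -1)ᵀ
v_2 = (4, 1, 0, -1)ᵀ
v_3 = (0, 0, 1, 0)ᵀ

Let N = A − (-4)·I. We want v_3 with N^3 v_3 = 0 but N^2 v_3 ≠ 0; then v_{j-1} := N · v_j for j = 3, …, 2.

Pick v_3 = (0, 0, 1, 0)ᵀ.
Then v_2 = N · v_3 = (4, 1, 0, -1)ᵀ.
Then v_1 = N · v_2 = (3, 0, 0, -1)ᵀ.

Sanity check: (A − (-4)·I) v_1 = (0, 0, 0, 0)ᵀ = 0. ✓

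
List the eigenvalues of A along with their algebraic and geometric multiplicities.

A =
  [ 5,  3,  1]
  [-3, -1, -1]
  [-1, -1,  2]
λ = 2: alg = 3, geom = 1

Step 1 — factor the characteristic polynomial to read off the algebraic multiplicities:
  χ_A(x) = (x - 2)^3

Step 2 — compute geometric multiplicities via the rank-nullity identity g(λ) = n − rank(A − λI):
  rank(A − (2)·I) = 2, so dim ker(A − (2)·I) = n − 2 = 1

Summary:
  λ = 2: algebraic multiplicity = 3, geometric multiplicity = 1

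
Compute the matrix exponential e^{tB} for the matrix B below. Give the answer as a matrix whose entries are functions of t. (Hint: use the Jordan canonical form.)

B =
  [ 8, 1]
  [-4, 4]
e^{tB} =
  [2*t*exp(6*t) + exp(6*t), t*exp(6*t)]
  [-4*t*exp(6*t), -2*t*exp(6*t) + exp(6*t)]

Strategy: write B = P · J · P⁻¹ where J is a Jordan canonical form, so e^{tB} = P · e^{tJ} · P⁻¹, and e^{tJ} can be computed block-by-block.

B has Jordan form
J =
  [6, 1]
  [0, 6]
(up to reordering of blocks).

Per-block formulas:
  For a 2×2 Jordan block J_2(6): exp(t · J_2(6)) = e^(6t)·(I + t·N), where N is the 2×2 nilpotent shift.

After assembling e^{tJ} and conjugating by P, we get:

e^{tB} =
  [2*t*exp(6*t) + exp(6*t), t*exp(6*t)]
  [-4*t*exp(6*t), -2*t*exp(6*t) + exp(6*t)]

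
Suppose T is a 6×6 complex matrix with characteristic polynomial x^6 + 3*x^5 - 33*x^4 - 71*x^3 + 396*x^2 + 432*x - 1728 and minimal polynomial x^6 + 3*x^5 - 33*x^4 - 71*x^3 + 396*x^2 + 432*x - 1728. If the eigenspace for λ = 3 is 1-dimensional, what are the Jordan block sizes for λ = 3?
Block sizes for λ = 3: [3]

Step 1 — from the characteristic polynomial, algebraic multiplicity of λ = 3 is 3. From dim ker(T − (3)·I) = 1, there are exactly 1 Jordan blocks for λ = 3.
Step 2 — from the minimal polynomial, the factor (x − 3)^3 tells us the largest block for λ = 3 has size 3.
Step 3 — with total size 3, 1 blocks, and largest block 3, the block sizes (in nonincreasing order) are [3].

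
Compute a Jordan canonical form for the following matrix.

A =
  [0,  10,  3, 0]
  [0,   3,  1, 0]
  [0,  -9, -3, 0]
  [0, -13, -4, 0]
J_3(0) ⊕ J_1(0)

The characteristic polynomial is
  det(x·I − A) = x^4

Eigenvalues and multiplicities (the geometric multiplicity of λ is n − rank(A − λI), which equals the number of Jordan blocks for λ):
  λ = 0: algebraic multiplicity = 4, geometric multiplicity = 2

Determining the block sizes for each eigenvalue:
  λ = 0: with am = 4 and gm = 2, the partition is not yet determined (e.g. several partitions of 4 into 2 parts exist). Let N = A − (0)·I. Computing rank(N^1) = 2, rank(N^2) = 1, rank(N^3) = 0; the number of blocks of size ≥ j is rank(N^{j−1}) − rank(N^j), giving [2, 1, 1]. So we have 1 block(s) of size 3, 1 block(s) of size 1 → block sizes [3, 1]

Assembling the blocks gives a Jordan form
J =
  [0, 1, 0, 0]
  [0, 0, 1, 0]
  [0, 0, 0, 0]
  [0, 0, 0, 0]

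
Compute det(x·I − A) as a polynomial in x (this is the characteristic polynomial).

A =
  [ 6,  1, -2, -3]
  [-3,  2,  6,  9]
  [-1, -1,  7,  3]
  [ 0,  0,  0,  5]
x^4 - 20*x^3 + 150*x^2 - 500*x + 625

Expanding det(x·I − A) (e.g. by cofactor expansion or by noting that A is similar to its Jordan form J, which has the same characteristic polynomial as A) gives
  χ_A(x) = x^4 - 20*x^3 + 150*x^2 - 500*x + 625
which factors as (x - 5)^4. The eigenvalues (with algebraic multiplicities) are λ = 5 with multiplicity 4.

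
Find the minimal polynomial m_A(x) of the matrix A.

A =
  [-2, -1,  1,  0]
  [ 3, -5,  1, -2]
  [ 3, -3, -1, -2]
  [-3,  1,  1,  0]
x^3 + 6*x^2 + 12*x + 8

The characteristic polynomial is χ_A(x) = (x + 2)^4, so the eigenvalues are known. The minimal polynomial is
  m_A(x) = Π_λ (x − λ)^{k_λ}
where k_λ is the size of the *largest* Jordan block for λ (equivalently, the smallest k with (A − λI)^k v = 0 for every generalised eigenvector v of λ).

  λ = -2: largest Jordan block has size 3, contributing (x + 2)^3

So m_A(x) = (x + 2)^3 = x^3 + 6*x^2 + 12*x + 8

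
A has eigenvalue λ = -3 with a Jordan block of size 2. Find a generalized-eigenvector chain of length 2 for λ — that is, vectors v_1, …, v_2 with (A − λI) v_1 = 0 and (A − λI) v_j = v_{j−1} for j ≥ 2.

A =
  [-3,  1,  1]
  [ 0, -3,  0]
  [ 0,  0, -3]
A Jordan chain for λ = -3 of length 2:
v_1 = (1, 0, 0)ᵀ
v_2 = (0, 1, 0)ᵀ

Let N = A − (-3)·I. We want v_2 with N^2 v_2 = 0 but N^1 v_2 ≠ 0; then v_{j-1} := N · v_j for j = 2, …, 2.

Pick v_2 = (0, 1, 0)ᵀ.
Then v_1 = N · v_2 = (1, 0, 0)ᵀ.

Sanity check: (A − (-3)·I) v_1 = (0, 0, 0)ᵀ = 0. ✓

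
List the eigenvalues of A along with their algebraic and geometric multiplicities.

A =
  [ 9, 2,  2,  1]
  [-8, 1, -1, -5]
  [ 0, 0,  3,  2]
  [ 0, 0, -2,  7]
λ = 5: alg = 4, geom = 2

Step 1 — factor the characteristic polynomial to read off the algebraic multiplicities:
  χ_A(x) = (x - 5)^4

Step 2 — compute geometric multiplicities via the rank-nullity identity g(λ) = n − rank(A − λI):
  rank(A − (5)·I) = 2, so dim ker(A − (5)·I) = n − 2 = 2

Summary:
  λ = 5: algebraic multiplicity = 4, geometric multiplicity = 2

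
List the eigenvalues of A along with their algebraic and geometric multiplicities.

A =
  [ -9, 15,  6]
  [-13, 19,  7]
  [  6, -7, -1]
λ = 3: alg = 3, geom = 1

Step 1 — factor the characteristic polynomial to read off the algebraic multiplicities:
  χ_A(x) = (x - 3)^3

Step 2 — compute geometric multiplicities via the rank-nullity identity g(λ) = n − rank(A − λI):
  rank(A − (3)·I) = 2, so dim ker(A − (3)·I) = n − 2 = 1

Summary:
  λ = 3: algebraic multiplicity = 3, geometric multiplicity = 1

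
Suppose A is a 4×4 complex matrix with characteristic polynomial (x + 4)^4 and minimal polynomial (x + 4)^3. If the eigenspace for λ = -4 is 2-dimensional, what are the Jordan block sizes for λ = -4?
Block sizes for λ = -4: [3, 1]

Step 1 — from the characteristic polynomial, algebraic multiplicity of λ = -4 is 4. From dim ker(A − (-4)·I) = 2, there are exactly 2 Jordan blocks for λ = -4.
Step 2 — from the minimal polynomial, the factor (x + 4)^3 tells us the largest block for λ = -4 has size 3.
Step 3 — with total size 4, 2 blocks, and largest block 3, the block sizes (in nonincreasing order) are [3, 1].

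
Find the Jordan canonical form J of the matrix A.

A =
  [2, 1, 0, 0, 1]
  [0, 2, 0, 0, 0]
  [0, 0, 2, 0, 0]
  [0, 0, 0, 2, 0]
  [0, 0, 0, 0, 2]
J_2(2) ⊕ J_1(2) ⊕ J_1(2) ⊕ J_1(2)

The characteristic polynomial is
  det(x·I − A) = x^5 - 10*x^4 + 40*x^3 - 80*x^2 + 80*x - 32 = (x - 2)^5

Eigenvalues and multiplicities (the geometric multiplicity of λ is n − rank(A − λI), which equals the number of Jordan blocks for λ):
  λ = 2: algebraic multiplicity = 5, geometric multiplicity = 4

Determining the block sizes for each eigenvalue:
  λ = 2: 4 blocks summing to 5 forces exactly one block of size 2 and the rest size 1 → block sizes [2, 1, 1, 1]

Assembling the blocks gives a Jordan form
J =
  [2, 1, 0, 0, 0]
  [0, 2, 0, 0, 0]
  [0, 0, 2, 0, 0]
  [0, 0, 0, 2, 0]
  [0, 0, 0, 0, 2]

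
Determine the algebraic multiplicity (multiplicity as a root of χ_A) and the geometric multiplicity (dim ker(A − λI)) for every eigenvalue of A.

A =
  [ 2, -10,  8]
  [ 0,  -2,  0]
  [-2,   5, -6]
λ = -2: alg = 3, geom = 2

Step 1 — factor the characteristic polynomial to read off the algebraic multiplicities:
  χ_A(x) = (x + 2)^3

Step 2 — compute geometric multiplicities via the rank-nullity identity g(λ) = n − rank(A − λI):
  rank(A − (-2)·I) = 1, so dim ker(A − (-2)·I) = n − 1 = 2

Summary:
  λ = -2: algebraic multiplicity = 3, geometric multiplicity = 2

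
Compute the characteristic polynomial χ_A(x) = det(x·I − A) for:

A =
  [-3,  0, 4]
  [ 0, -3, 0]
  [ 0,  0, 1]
x^3 + 5*x^2 + 3*x - 9

Expanding det(x·I − A) (e.g. by cofactor expansion or by noting that A is similar to its Jordan form J, which has the same characteristic polynomial as A) gives
  χ_A(x) = x^3 + 5*x^2 + 3*x - 9
which factors as (x - 1)*(x + 3)^2. The eigenvalues (with algebraic multiplicities) are λ = -3 with multiplicity 2, λ = 1 with multiplicity 1.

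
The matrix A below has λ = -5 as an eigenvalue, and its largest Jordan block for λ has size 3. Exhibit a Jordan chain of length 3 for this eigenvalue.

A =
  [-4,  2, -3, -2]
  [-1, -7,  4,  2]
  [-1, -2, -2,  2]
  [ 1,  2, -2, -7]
A Jordan chain for λ = -5 of length 3:
v_1 = (0, -1, 0, -1)ᵀ
v_2 = (1, -1, -1, 1)ᵀ
v_3 = (1, 0, 0, 0)ᵀ

Let N = A − (-5)·I. We want v_3 with N^3 v_3 = 0 but N^2 v_3 ≠ 0; then v_{j-1} := N · v_j for j = 3, …, 2.

Pick v_3 = (1, 0, 0, 0)ᵀ.
Then v_2 = N · v_3 = (1, -1, -1, 1)ᵀ.
Then v_1 = N · v_2 = (0, -1, 0, -1)ᵀ.

Sanity check: (A − (-5)·I) v_1 = (0, 0, 0, 0)ᵀ = 0. ✓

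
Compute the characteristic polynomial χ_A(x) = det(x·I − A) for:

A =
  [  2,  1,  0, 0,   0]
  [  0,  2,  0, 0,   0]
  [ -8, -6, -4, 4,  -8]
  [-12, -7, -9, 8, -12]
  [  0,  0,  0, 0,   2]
x^5 - 10*x^4 + 40*x^3 - 80*x^2 + 80*x - 32

Expanding det(x·I − A) (e.g. by cofactor expansion or by noting that A is similar to its Jordan form J, which has the same characteristic polynomial as A) gives
  χ_A(x) = x^5 - 10*x^4 + 40*x^3 - 80*x^2 + 80*x - 32
which factors as (x - 2)^5. The eigenvalues (with algebraic multiplicities) are λ = 2 with multiplicity 5.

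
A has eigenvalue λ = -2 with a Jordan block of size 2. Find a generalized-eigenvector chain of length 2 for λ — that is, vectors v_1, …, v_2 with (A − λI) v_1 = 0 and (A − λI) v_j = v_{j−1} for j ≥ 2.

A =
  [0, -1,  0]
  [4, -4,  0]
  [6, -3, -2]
A Jordan chain for λ = -2 of length 2:
v_1 = (2, 4, 6)ᵀ
v_2 = (1, 0, 0)ᵀ

Let N = A − (-2)·I. We want v_2 with N^2 v_2 = 0 but N^1 v_2 ≠ 0; then v_{j-1} := N · v_j for j = 2, …, 2.

Pick v_2 = (1, 0, 0)ᵀ.
Then v_1 = N · v_2 = (2, 4, 6)ᵀ.

Sanity check: (A − (-2)·I) v_1 = (0, 0, 0)ᵀ = 0. ✓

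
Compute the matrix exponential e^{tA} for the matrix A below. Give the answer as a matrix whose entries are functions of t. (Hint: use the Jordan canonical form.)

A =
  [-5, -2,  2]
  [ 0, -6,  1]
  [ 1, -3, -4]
e^{tA} =
  [t^2*exp(-5*t) + exp(-5*t), -2*t^2*exp(-5*t) - 2*t*exp(-5*t), 2*t*exp(-5*t)]
  [t^2*exp(-5*t)/2, -t^2*exp(-5*t) - t*exp(-5*t) + exp(-5*t), t*exp(-5*t)]
  [t^2*exp(-5*t)/2 + t*exp(-5*t), -t^2*exp(-5*t) - 3*t*exp(-5*t), t*exp(-5*t) + exp(-5*t)]

Strategy: write A = P · J · P⁻¹ where J is a Jordan canonical form, so e^{tA} = P · e^{tJ} · P⁻¹, and e^{tJ} can be computed block-by-block.

A has Jordan form
J =
  [-5,  1,  0]
  [ 0, -5,  1]
  [ 0,  0, -5]
(up to reordering of blocks).

Per-block formulas:
  For a 3×3 Jordan block J_3(-5): exp(t · J_3(-5)) = e^(-5t)·(I + t·N + (t^2/2)·N^2), where N is the 3×3 nilpotent shift.

After assembling e^{tJ} and conjugating by P, we get:

e^{tA} =
  [t^2*exp(-5*t) + exp(-5*t), -2*t^2*exp(-5*t) - 2*t*exp(-5*t), 2*t*exp(-5*t)]
  [t^2*exp(-5*t)/2, -t^2*exp(-5*t) - t*exp(-5*t) + exp(-5*t), t*exp(-5*t)]
  [t^2*exp(-5*t)/2 + t*exp(-5*t), -t^2*exp(-5*t) - 3*t*exp(-5*t), t*exp(-5*t) + exp(-5*t)]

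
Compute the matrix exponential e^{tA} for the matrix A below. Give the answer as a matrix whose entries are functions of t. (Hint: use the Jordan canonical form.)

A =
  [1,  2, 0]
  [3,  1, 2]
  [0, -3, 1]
e^{tA} =
  [3*t^2*exp(t) + exp(t), 2*t*exp(t), 2*t^2*exp(t)]
  [3*t*exp(t), exp(t), 2*t*exp(t)]
  [-9*t^2*exp(t)/2, -3*t*exp(t), -3*t^2*exp(t) + exp(t)]

Strategy: write A = P · J · P⁻¹ where J is a Jordan canonical form, so e^{tA} = P · e^{tJ} · P⁻¹, and e^{tJ} can be computed block-by-block.

A has Jordan form
J =
  [1, 1, 0]
  [0, 1, 1]
  [0, 0, 1]
(up to reordering of blocks).

Per-block formulas:
  For a 3×3 Jordan block J_3(1): exp(t · J_3(1)) = e^(1t)·(I + t·N + (t^2/2)·N^2), where N is the 3×3 nilpotent shift.

After assembling e^{tJ} and conjugating by P, we get:

e^{tA} =
  [3*t^2*exp(t) + exp(t), 2*t*exp(t), 2*t^2*exp(t)]
  [3*t*exp(t), exp(t), 2*t*exp(t)]
  [-9*t^2*exp(t)/2, -3*t*exp(t), -3*t^2*exp(t) + exp(t)]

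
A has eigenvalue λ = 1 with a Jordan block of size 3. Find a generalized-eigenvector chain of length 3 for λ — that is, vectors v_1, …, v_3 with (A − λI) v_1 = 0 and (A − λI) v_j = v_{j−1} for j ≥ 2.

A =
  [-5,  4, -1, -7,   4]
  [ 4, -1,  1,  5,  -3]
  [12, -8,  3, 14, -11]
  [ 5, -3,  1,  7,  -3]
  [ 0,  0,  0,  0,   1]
A Jordan chain for λ = 1 of length 3:
v_1 = (5, 5, -10, 0, 0)ᵀ
v_2 = (-6, 4, 12, 5, 0)ᵀ
v_3 = (1, 0, 0, 0, 0)ᵀ

Let N = A − (1)·I. We want v_3 with N^3 v_3 = 0 but N^2 v_3 ≠ 0; then v_{j-1} := N · v_j for j = 3, …, 2.

Pick v_3 = (1, 0, 0, 0, 0)ᵀ.
Then v_2 = N · v_3 = (-6, 4, 12, 5, 0)ᵀ.
Then v_1 = N · v_2 = (5, 5, -10, 0, 0)ᵀ.

Sanity check: (A − (1)·I) v_1 = (0, 0, 0, 0, 0)ᵀ = 0. ✓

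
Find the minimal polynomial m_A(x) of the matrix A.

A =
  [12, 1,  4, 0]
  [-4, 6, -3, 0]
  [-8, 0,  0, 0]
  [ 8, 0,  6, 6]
x^3 - 18*x^2 + 108*x - 216

The characteristic polynomial is χ_A(x) = (x - 6)^4, so the eigenvalues are known. The minimal polynomial is
  m_A(x) = Π_λ (x − λ)^{k_λ}
where k_λ is the size of the *largest* Jordan block for λ (equivalently, the smallest k with (A − λI)^k v = 0 for every generalised eigenvector v of λ).

  λ = 6: largest Jordan block has size 3, contributing (x − 6)^3

So m_A(x) = (x - 6)^3 = x^3 - 18*x^2 + 108*x - 216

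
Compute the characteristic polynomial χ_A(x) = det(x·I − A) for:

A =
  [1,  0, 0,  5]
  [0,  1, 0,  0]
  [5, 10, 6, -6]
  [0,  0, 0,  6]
x^4 - 14*x^3 + 61*x^2 - 84*x + 36

Expanding det(x·I − A) (e.g. by cofactor expansion or by noting that A is similar to its Jordan form J, which has the same characteristic polynomial as A) gives
  χ_A(x) = x^4 - 14*x^3 + 61*x^2 - 84*x + 36
which factors as (x - 6)^2*(x - 1)^2. The eigenvalues (with algebraic multiplicities) are λ = 1 with multiplicity 2, λ = 6 with multiplicity 2.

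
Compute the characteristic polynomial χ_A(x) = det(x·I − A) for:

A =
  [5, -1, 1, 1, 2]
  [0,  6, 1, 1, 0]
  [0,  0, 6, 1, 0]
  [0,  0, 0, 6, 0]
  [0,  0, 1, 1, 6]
x^5 - 29*x^4 + 336*x^3 - 1944*x^2 + 5616*x - 6480

Expanding det(x·I − A) (e.g. by cofactor expansion or by noting that A is similar to its Jordan form J, which has the same characteristic polynomial as A) gives
  χ_A(x) = x^5 - 29*x^4 + 336*x^3 - 1944*x^2 + 5616*x - 6480
which factors as (x - 6)^4*(x - 5). The eigenvalues (with algebraic multiplicities) are λ = 5 with multiplicity 1, λ = 6 with multiplicity 4.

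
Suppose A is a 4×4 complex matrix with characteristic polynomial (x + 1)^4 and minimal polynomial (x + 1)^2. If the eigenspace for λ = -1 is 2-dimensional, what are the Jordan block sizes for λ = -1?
Block sizes for λ = -1: [2, 2]

Step 1 — from the characteristic polynomial, algebraic multiplicity of λ = -1 is 4. From dim ker(A − (-1)·I) = 2, there are exactly 2 Jordan blocks for λ = -1.
Step 2 — from the minimal polynomial, the factor (x + 1)^2 tells us the largest block for λ = -1 has size 2.
Step 3 — with total size 4, 2 blocks, and largest block 2, the block sizes (in nonincreasing order) are [2, 2].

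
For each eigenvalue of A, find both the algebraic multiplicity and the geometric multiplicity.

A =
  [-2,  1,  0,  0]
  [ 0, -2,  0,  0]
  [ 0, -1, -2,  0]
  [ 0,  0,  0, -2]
λ = -2: alg = 4, geom = 3

Step 1 — factor the characteristic polynomial to read off the algebraic multiplicities:
  χ_A(x) = (x + 2)^4

Step 2 — compute geometric multiplicities via the rank-nullity identity g(λ) = n − rank(A − λI):
  rank(A − (-2)·I) = 1, so dim ker(A − (-2)·I) = n − 1 = 3

Summary:
  λ = -2: algebraic multiplicity = 4, geometric multiplicity = 3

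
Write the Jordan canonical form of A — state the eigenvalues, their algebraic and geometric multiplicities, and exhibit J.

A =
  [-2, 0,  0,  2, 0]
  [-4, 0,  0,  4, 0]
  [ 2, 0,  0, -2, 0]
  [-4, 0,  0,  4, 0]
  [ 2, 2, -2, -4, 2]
J_1(0) ⊕ J_1(0) ⊕ J_1(0) ⊕ J_1(2) ⊕ J_1(2)

The characteristic polynomial is
  det(x·I − A) = x^5 - 4*x^4 + 4*x^3 = x^3*(x - 2)^2

Eigenvalues and multiplicities (the geometric multiplicity of λ is n − rank(A − λI), which equals the number of Jordan blocks for λ):
  λ = 0: algebraic multiplicity = 3, geometric multiplicity = 3
  λ = 2: algebraic multiplicity = 2, geometric multiplicity = 2

Determining the block sizes for each eigenvalue:
  λ = 0: gm = am = 3, so every block has size 1 → block sizes [1, 1, 1]
  λ = 2: gm = am = 2, so every block has size 1 → block sizes [1, 1]

Assembling the blocks gives a Jordan form
J =
  [0, 0, 0, 0, 0]
  [0, 0, 0, 0, 0]
  [0, 0, 0, 0, 0]
  [0, 0, 0, 2, 0]
  [0, 0, 0, 0, 2]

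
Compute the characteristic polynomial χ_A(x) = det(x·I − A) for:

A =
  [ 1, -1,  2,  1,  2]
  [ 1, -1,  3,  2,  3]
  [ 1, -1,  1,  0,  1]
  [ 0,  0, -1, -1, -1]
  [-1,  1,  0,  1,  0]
x^5

Expanding det(x·I − A) (e.g. by cofactor expansion or by noting that A is similar to its Jordan form J, which has the same characteristic polynomial as A) gives
  χ_A(x) = x^5
which factors as x^5. The eigenvalues (with algebraic multiplicities) are λ = 0 with multiplicity 5.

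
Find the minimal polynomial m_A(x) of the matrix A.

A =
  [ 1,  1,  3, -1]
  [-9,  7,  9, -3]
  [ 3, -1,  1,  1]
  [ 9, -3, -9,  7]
x^2 - 8*x + 16

The characteristic polynomial is χ_A(x) = (x - 4)^4, so the eigenvalues are known. The minimal polynomial is
  m_A(x) = Π_λ (x − λ)^{k_λ}
where k_λ is the size of the *largest* Jordan block for λ (equivalently, the smallest k with (A − λI)^k v = 0 for every generalised eigenvector v of λ).

  λ = 4: largest Jordan block has size 2, contributing (x − 4)^2

So m_A(x) = (x - 4)^2 = x^2 - 8*x + 16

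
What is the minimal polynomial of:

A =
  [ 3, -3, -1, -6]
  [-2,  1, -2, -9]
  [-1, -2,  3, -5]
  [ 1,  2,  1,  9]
x^3 - 12*x^2 + 48*x - 64

The characteristic polynomial is χ_A(x) = (x - 4)^4, so the eigenvalues are known. The minimal polynomial is
  m_A(x) = Π_λ (x − λ)^{k_λ}
where k_λ is the size of the *largest* Jordan block for λ (equivalently, the smallest k with (A − λI)^k v = 0 for every generalised eigenvector v of λ).

  λ = 4: largest Jordan block has size 3, contributing (x − 4)^3

So m_A(x) = (x - 4)^3 = x^3 - 12*x^2 + 48*x - 64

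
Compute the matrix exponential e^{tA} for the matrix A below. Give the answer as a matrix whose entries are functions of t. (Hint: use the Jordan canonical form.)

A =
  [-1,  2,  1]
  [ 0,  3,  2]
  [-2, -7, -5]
e^{tA} =
  [-t^2*exp(-t) + exp(-t), t^2*exp(-t)/2 + 2*t*exp(-t), t*exp(-t)]
  [-2*t^2*exp(-t), t^2*exp(-t) + 4*t*exp(-t) + exp(-t), 2*t*exp(-t)]
  [4*t^2*exp(-t) - 2*t*exp(-t), -2*t^2*exp(-t) - 7*t*exp(-t), -4*t*exp(-t) + exp(-t)]

Strategy: write A = P · J · P⁻¹ where J is a Jordan canonical form, so e^{tA} = P · e^{tJ} · P⁻¹, and e^{tJ} can be computed block-by-block.

A has Jordan form
J =
  [-1,  1,  0]
  [ 0, -1,  1]
  [ 0,  0, -1]
(up to reordering of blocks).

Per-block formulas:
  For a 3×3 Jordan block J_3(-1): exp(t · J_3(-1)) = e^(-1t)·(I + t·N + (t^2/2)·N^2), where N is the 3×3 nilpotent shift.

After assembling e^{tJ} and conjugating by P, we get:

e^{tA} =
  [-t^2*exp(-t) + exp(-t), t^2*exp(-t)/2 + 2*t*exp(-t), t*exp(-t)]
  [-2*t^2*exp(-t), t^2*exp(-t) + 4*t*exp(-t) + exp(-t), 2*t*exp(-t)]
  [4*t^2*exp(-t) - 2*t*exp(-t), -2*t^2*exp(-t) - 7*t*exp(-t), -4*t*exp(-t) + exp(-t)]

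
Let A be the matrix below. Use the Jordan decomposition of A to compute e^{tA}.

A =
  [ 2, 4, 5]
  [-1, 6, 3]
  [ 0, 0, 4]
e^{tA} =
  [-2*t*exp(4*t) + exp(4*t), 4*t*exp(4*t), t^2*exp(4*t) + 5*t*exp(4*t)]
  [-t*exp(4*t), 2*t*exp(4*t) + exp(4*t), t^2*exp(4*t)/2 + 3*t*exp(4*t)]
  [0, 0, exp(4*t)]

Strategy: write A = P · J · P⁻¹ where J is a Jordan canonical form, so e^{tA} = P · e^{tJ} · P⁻¹, and e^{tJ} can be computed block-by-block.

A has Jordan form
J =
  [4, 1, 0]
  [0, 4, 1]
  [0, 0, 4]
(up to reordering of blocks).

Per-block formulas:
  For a 3×3 Jordan block J_3(4): exp(t · J_3(4)) = e^(4t)·(I + t·N + (t^2/2)·N^2), where N is the 3×3 nilpotent shift.

After assembling e^{tJ} and conjugating by P, we get:

e^{tA} =
  [-2*t*exp(4*t) + exp(4*t), 4*t*exp(4*t), t^2*exp(4*t) + 5*t*exp(4*t)]
  [-t*exp(4*t), 2*t*exp(4*t) + exp(4*t), t^2*exp(4*t)/2 + 3*t*exp(4*t)]
  [0, 0, exp(4*t)]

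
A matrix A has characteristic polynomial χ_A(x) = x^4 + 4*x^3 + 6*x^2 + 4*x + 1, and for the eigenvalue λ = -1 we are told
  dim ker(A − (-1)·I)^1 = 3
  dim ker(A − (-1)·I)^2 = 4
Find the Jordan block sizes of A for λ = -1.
Block sizes for λ = -1: [2, 1, 1]

From the dimensions of kernels of powers, the number of Jordan blocks of size at least j is d_j − d_{j−1} where d_j = dim ker(N^j) (with d_0 = 0). Computing the differences gives [3, 1].
The number of blocks of size exactly k is (#blocks of size ≥ k) − (#blocks of size ≥ k + 1), so the partition is: 2 block(s) of size 1, 1 block(s) of size 2.
In nonincreasing order the block sizes are [2, 1, 1].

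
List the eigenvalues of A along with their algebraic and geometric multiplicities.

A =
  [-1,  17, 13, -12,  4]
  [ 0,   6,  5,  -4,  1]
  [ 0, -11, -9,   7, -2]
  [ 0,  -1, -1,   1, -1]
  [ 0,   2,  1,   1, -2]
λ = -1: alg = 5, geom = 2

Step 1 — factor the characteristic polynomial to read off the algebraic multiplicities:
  χ_A(x) = (x + 1)^5

Step 2 — compute geometric multiplicities via the rank-nullity identity g(λ) = n − rank(A − λI):
  rank(A − (-1)·I) = 3, so dim ker(A − (-1)·I) = n − 3 = 2

Summary:
  λ = -1: algebraic multiplicity = 5, geometric multiplicity = 2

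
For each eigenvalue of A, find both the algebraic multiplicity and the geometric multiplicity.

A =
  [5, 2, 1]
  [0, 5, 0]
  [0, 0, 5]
λ = 5: alg = 3, geom = 2

Step 1 — factor the characteristic polynomial to read off the algebraic multiplicities:
  χ_A(x) = (x - 5)^3

Step 2 — compute geometric multiplicities via the rank-nullity identity g(λ) = n − rank(A − λI):
  rank(A − (5)·I) = 1, so dim ker(A − (5)·I) = n − 1 = 2

Summary:
  λ = 5: algebraic multiplicity = 3, geometric multiplicity = 2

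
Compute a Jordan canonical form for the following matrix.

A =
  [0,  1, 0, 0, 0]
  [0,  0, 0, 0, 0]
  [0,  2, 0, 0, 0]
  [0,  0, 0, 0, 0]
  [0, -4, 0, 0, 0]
J_2(0) ⊕ J_1(0) ⊕ J_1(0) ⊕ J_1(0)

The characteristic polynomial is
  det(x·I − A) = x^5

Eigenvalues and multiplicities (the geometric multiplicity of λ is n − rank(A − λI), which equals the number of Jordan blocks for λ):
  λ = 0: algebraic multiplicity = 5, geometric multiplicity = 4

Determining the block sizes for each eigenvalue:
  λ = 0: 4 blocks summing to 5 forces exactly one block of size 2 and the rest size 1 → block sizes [2, 1, 1, 1]

Assembling the blocks gives a Jordan form
J =
  [0, 1, 0, 0, 0]
  [0, 0, 0, 0, 0]
  [0, 0, 0, 0, 0]
  [0, 0, 0, 0, 0]
  [0, 0, 0, 0, 0]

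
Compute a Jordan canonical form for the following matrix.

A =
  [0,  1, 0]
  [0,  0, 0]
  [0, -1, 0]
J_2(0) ⊕ J_1(0)

The characteristic polynomial is
  det(x·I − A) = x^3

Eigenvalues and multiplicities (the geometric multiplicity of λ is n − rank(A − λI), which equals the number of Jordan blocks for λ):
  λ = 0: algebraic multiplicity = 3, geometric multiplicity = 2

Determining the block sizes for each eigenvalue:
  λ = 0: 2 blocks summing to 3 forces exactly one block of size 2 and the rest size 1 → block sizes [2, 1]

Assembling the blocks gives a Jordan form
J =
  [0, 1, 0]
  [0, 0, 0]
  [0, 0, 0]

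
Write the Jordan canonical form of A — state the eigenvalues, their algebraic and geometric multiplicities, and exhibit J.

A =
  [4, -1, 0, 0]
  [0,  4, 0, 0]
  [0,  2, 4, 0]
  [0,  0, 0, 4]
J_2(4) ⊕ J_1(4) ⊕ J_1(4)

The characteristic polynomial is
  det(x·I − A) = x^4 - 16*x^3 + 96*x^2 - 256*x + 256 = (x - 4)^4

Eigenvalues and multiplicities (the geometric multiplicity of λ is n − rank(A − λI), which equals the number of Jordan blocks for λ):
  λ = 4: algebraic multiplicity = 4, geometric multiplicity = 3

Determining the block sizes for each eigenvalue:
  λ = 4: 3 blocks summing to 4 forces exactly one block of size 2 and the rest size 1 → block sizes [2, 1, 1]

Assembling the blocks gives a Jordan form
J =
  [4, 1, 0, 0]
  [0, 4, 0, 0]
  [0, 0, 4, 0]
  [0, 0, 0, 4]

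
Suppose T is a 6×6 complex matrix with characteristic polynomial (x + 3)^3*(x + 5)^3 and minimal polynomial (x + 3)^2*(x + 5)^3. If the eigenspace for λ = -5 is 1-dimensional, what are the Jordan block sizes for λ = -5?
Block sizes for λ = -5: [3]

Step 1 — from the characteristic polynomial, algebraic multiplicity of λ = -5 is 3. From dim ker(T − (-5)·I) = 1, there are exactly 1 Jordan blocks for λ = -5.
Step 2 — from the minimal polynomial, the factor (x + 5)^3 tells us the largest block for λ = -5 has size 3.
Step 3 — with total size 3, 1 blocks, and largest block 3, the block sizes (in nonincreasing order) are [3].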